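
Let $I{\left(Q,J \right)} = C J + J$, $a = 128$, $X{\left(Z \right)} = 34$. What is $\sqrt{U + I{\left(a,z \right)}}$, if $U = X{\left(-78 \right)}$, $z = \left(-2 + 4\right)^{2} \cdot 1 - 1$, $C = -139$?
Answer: $2 i \sqrt{95} \approx 19.494 i$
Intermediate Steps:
$z = 3$ ($z = 2^{2} \cdot 1 - 1 = 4 \cdot 1 - 1 = 4 - 1 = 3$)
$I{\left(Q,J \right)} = - 138 J$ ($I{\left(Q,J \right)} = - 139 J + J = - 138 J$)
$U = 34$
$\sqrt{U + I{\left(a,z \right)}} = \sqrt{34 - 414} = \sqrt{-380} = 2 i \sqrt{95}$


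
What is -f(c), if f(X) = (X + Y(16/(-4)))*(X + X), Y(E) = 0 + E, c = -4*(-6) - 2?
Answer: -792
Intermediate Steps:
c = 22 (c = 24 - 2 = 22)
Y(E) = E
f(X) = 2*X*(-4 + X) (f(X) = (X + 16/(-4))*(X + X) = (X + 16*(-¼))*(2*X) = (X - 4)*(2*X) = (-4 + X)*(2*X) = 2*X*(-4 + X))
-f(c) = -2*22*(-4 + 22) = -2*22*18 = -1*792 = -792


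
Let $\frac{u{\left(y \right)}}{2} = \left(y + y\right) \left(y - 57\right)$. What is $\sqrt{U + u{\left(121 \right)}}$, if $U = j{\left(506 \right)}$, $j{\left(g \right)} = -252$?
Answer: $2 \sqrt{7681} \approx 175.28$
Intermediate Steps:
$u{\left(y \right)} = 4 y \left(-57 + y\right)$ ($u{\left(y \right)} = 2 \left(y + y\right) \left(y - 57\right) = 2 \cdot 2 y \left(-57 + y\right) = 4 y \left(-57 + y\right)$)
$U = -252$
$\sqrt{U + u{\left(121 \right)}} = \sqrt{-252 + 4 \cdot 121 \left(-57 + 121\right)} = \sqrt{-252 + 4 \cdot 121 \cdot 64} = \sqrt{-252 + 30976} = \sqrt{30724} = 2 \sqrt{7681}$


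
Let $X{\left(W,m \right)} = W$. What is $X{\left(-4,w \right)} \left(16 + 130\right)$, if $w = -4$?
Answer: $-584$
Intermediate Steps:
$X{\left(-4,w \right)} \left(16 + 130\right) = - 4 \left(16 + 130\right) = \left(-4\right) 146 = -584$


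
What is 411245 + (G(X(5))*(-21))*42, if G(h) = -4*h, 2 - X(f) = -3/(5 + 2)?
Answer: 419813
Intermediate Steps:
X(f) = 17/7 (X(f) = 2 - (-3)/(5 + 2) = 2 - (-3)/7 = 2 - 1*(-3/7) = 2 + 3/7 = 17/7)
411245 + (G(X(5))*(-21))*42 = 411245 + (-4*17/7*(-21))*42 = 411245 - 68/7*(-21)*42 = 411245 + 204*42 = 411245 + 8568 = 419813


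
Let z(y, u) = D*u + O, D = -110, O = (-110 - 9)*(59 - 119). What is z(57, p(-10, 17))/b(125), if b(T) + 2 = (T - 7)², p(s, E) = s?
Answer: 4120/6961 ≈ 0.59187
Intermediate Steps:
O = 7140 (O = -119*(-60) = 7140)
b(T) = -2 + (-7 + T)² (b(T) = -2 + (T - 7)² = -2 + (-7 + T)²)
z(y, u) = 7140 - 110*u (z(y, u) = -110*u + 7140 = 7140 - 110*u)
z(57, p(-10, 17))/b(125) = (7140 - 110*(-10))/(-2 + (-7 + 125)²) = (7140 + 1100)/(-2 + 118²) = 8240/(-2 + 13924) = 8240/13922 = 8240*(1/13922) = 4120/6961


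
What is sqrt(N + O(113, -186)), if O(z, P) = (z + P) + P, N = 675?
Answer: 4*sqrt(26) ≈ 20.396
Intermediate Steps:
O(z, P) = z + 2*P (O(z, P) = (P + z) + P = z + 2*P)
sqrt(N + O(113, -186)) = sqrt(675 + (113 + 2*(-186))) = sqrt(675 + (113 - 372)) = sqrt(675 - 259) = sqrt(416) = 4*sqrt(26)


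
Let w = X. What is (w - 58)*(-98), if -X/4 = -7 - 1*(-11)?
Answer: 7252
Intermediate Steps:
X = -16 (X = -4*(-7 - 1*(-11)) = -4*(-7 + 11) = -4*4 = -16)
w = -16
(w - 58)*(-98) = (-16 - 58)*(-98) = -74*(-98) = 7252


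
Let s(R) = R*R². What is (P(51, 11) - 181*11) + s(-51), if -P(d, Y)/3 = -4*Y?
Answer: -134510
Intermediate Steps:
P(d, Y) = 12*Y (P(d, Y) = -(-12)*Y = 12*Y)
s(R) = R³
(P(51, 11) - 181*11) + s(-51) = (12*11 - 181*11) + (-51)³ = (132 - 1991) - 132651 = -1859 - 132651 = -134510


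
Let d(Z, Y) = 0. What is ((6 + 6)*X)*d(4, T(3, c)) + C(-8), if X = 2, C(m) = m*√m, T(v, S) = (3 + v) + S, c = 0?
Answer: -16*I*√2 ≈ -22.627*I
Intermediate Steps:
T(v, S) = 3 + S + v
C(m) = m^(3/2)
((6 + 6)*X)*d(4, T(3, c)) + C(-8) = ((6 + 6)*2)*0 + (-8)^(3/2) = (12*2)*0 - 16*I*√2 = 24*0 - 16*I*√2 = 0 - 16*I*√2 = -16*I*√2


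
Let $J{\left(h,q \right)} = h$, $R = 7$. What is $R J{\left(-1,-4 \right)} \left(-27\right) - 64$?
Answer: $125$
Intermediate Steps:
$R J{\left(-1,-4 \right)} \left(-27\right) - 64 = 7 \left(-1\right) \left(-27\right) - 64 = \left(-7\right) \left(-27\right) - 64 = 189 - 64 = 125$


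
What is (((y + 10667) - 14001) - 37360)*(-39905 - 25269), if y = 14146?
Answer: 1730239352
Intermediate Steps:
(((y + 10667) - 14001) - 37360)*(-39905 - 25269) = (((14146 + 10667) - 14001) - 37360)*(-39905 - 25269) = ((24813 - 14001) - 37360)*(-65174) = (10812 - 37360)*(-65174) = -26548*(-65174) = 1730239352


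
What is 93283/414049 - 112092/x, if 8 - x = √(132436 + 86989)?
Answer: 391755296227/90826202689 + 560460*√8777/219361 ≈ 243.68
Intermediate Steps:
x = 8 - 5*√8777 (x = 8 - √(132436 + 86989) = 8 - √219425 = 8 - 5*√8777 ≈ -460.43)
93283/414049 - 112092/x = 93283/414049 - 112092/(8 - 5*√8777)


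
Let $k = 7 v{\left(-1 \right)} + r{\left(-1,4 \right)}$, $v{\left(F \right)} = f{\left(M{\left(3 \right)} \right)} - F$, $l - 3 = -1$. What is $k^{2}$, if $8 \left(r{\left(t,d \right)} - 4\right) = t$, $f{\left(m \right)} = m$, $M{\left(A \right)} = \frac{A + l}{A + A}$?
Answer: $\frac{160801}{576} \approx 279.17$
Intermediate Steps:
$l = 2$ ($l = 3 - 1 = 2$)
$M{\left(A \right)} = \frac{2 + A}{2 A}$ ($M{\left(A \right)} = \frac{A + 2}{A + A} = \frac{2 + A}{2 A}$)
$r{\left(t,d \right)} = 4 + \frac{t}{8}$
$v{\left(F \right)} = \frac{5}{6} - F$ ($v{\left(F \right)} = \frac{2 + 3}{2 \cdot 3} - F = \frac{1}{2} \cdot \frac{1}{3} \cdot 5 - F = \frac{5}{6} - F$)
$k = \frac{401}{24}$ ($k = 7 \left(\frac{5}{6} - -1\right) + \left(4 + \frac{1}{8} \left(-1\right)\right) = 7 \left(\frac{5}{6} + 1\right) + \left(4 - \frac{1}{8}\right) = 7 \cdot \frac{11}{6} + \frac{31}{8} = \frac{77}{6} + \frac{31}{8} = \frac{401}{24} \approx 16.708$)
$k^{2} = \left(\frac{401}{24}\right)^{2} = \frac{160801}{576}$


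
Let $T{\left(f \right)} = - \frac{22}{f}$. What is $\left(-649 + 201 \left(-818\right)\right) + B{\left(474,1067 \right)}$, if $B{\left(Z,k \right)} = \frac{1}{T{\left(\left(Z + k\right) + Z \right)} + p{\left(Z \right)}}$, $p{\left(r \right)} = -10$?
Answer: $- \frac{3329733539}{20172} \approx -1.6507 \cdot 10^{5}$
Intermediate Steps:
$B{\left(Z,k \right)} = \frac{1}{-10 - \frac{22}{k + 2 Z}}$ ($B{\left(Z,k \right)} = \frac{1}{- \frac{22}{\left(Z + k\right) + Z} - 10} = \frac{1}{- \frac{22}{k + 2 Z} - 10} = \frac{1}{-10 - \frac{22}{k + 2 Z}}$)
$\left(-649 + 201 \left(-818\right)\right) + B{\left(474,1067 \right)} = \left(-649 + 201 \left(-818\right)\right) + \frac{\left(-1\right) 1067 - 948}{2 \left(11 + 5 \cdot 1067 + 10 \cdot 474\right)} = \left(-649 - 164418\right) + \frac{-1067 - 948}{2 \left(11 + 5335 + 4740\right)} = -165067 + \frac{1}{2} \cdot \frac{1}{10086} \left(-2015\right) = -165067 - \frac{2015}{20172} = - \frac{3329733539}{20172}$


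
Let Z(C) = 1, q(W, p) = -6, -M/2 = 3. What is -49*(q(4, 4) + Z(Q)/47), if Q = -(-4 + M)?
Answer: 13769/47 ≈ 292.96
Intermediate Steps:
M = -6 (M = -2*3 = -6)
Q = 10 (Q = -(-4 - 6) = -1*(-10) = 10)
-49*(q(4, 4) + Z(Q)/47) = -49*(-6 + 1/47) = -49*(-281/47) = 13769/47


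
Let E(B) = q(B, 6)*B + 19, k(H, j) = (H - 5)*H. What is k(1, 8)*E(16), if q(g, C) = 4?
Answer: -332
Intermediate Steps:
k(H, j) = H*(-5 + H) (k(H, j) = (-5 + H)*H = H*(-5 + H))
E(B) = 19 + 4*B (E(B) = 4*B + 19 = 19 + 4*B)
k(1, 8)*E(16) = (1*(-5 + 1))*(19 + 4*16) = (1*(-4))*(19 + 64) = -4*83 = -332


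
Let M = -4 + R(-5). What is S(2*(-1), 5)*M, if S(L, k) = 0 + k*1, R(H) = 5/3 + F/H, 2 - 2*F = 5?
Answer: -61/6 ≈ -10.167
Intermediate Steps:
F = -3/2 (F = 1 - 1/2*5 = 1 - 5/2 = -3/2 ≈ -1.5000)
R(H) = 5/3 - 3/(2*H)
S(L, k) = k (S(L, k) = 0 + k = k)
M = -61/30 (M = -4 + (1/6)*(-9 + 10*(-5))/(-5) = -4 + (1/6)*(-1/5)*(-9 - 50) = -4 + (1/6)*(-1/5)*(-59) = -4 + 59/30 = -61/30 ≈ -2.0333)
S(2*(-1), 5)*M = 5*(-61/30) = -61/6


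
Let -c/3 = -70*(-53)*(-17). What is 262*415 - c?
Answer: -80480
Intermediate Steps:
c = 189210 (c = -3*(-70*(-53))*(-17) = -11130*(-17) = -3*(-63070) = 189210)
262*415 - c = 262*415 - 1*189210 = 108730 - 189210 = -80480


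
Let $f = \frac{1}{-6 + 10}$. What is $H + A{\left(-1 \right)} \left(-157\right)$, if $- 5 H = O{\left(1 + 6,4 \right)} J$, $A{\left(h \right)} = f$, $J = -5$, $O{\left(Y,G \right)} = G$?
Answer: $- \frac{141}{4} \approx -35.25$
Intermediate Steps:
$f = \frac{1}{4} \approx 0.25$
$A{\left(h \right)} = \frac{1}{4}$
$H = 4$ ($H = - \frac{4 \left(-5\right)}{5} = \left(- \frac{1}{5}\right) \left(-20\right) = 4$)
$H + A{\left(-1 \right)} \left(-157\right) = 4 + \frac{1}{4} \left(-157\right) = 4 - \frac{157}{4} = - \frac{141}{4}$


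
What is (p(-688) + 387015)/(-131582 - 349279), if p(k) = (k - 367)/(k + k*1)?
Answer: -532533695/661664736 ≈ -0.80484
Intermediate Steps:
p(k) = (-367 + k)/(2*k) (p(k) = (-367 + k)/(k + k) = (-367 + k)/((2*k)) = (-367 + k)*(1/(2*k)) = (-367 + k)/(2*k))
(p(-688) + 387015)/(-131582 - 349279) = ((½)*(-367 - 688)/(-688) + 387015)/(-131582 - 349279) = ((½)*(-1/688)*(-1055) + 387015)/(-480861) = (1055/1376 + 387015)*(-1/480861) = (532533695/1376)*(-1/480861) = -532533695/661664736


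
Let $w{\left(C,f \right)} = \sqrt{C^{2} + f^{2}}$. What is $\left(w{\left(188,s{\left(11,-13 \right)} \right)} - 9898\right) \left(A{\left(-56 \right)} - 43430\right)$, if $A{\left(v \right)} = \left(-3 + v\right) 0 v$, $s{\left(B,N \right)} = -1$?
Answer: $429870140 - 43430 \sqrt{35345} \approx 4.2171 \cdot 10^{8}$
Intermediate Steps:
$A{\left(v \right)} = 0$ ($A{\left(v \right)} = 0 v = 0$)
$\left(w{\left(188,s{\left(11,-13 \right)} \right)} - 9898\right) \left(A{\left(-56 \right)} - 43430\right) = \left(\sqrt{188^{2} + \left(-1\right)^{2}} - 9898\right) \left(0 - 43430\right) = \left(\sqrt{35344 + 1} - 9898\right) \left(-43430\right) = \left(\sqrt{35345} - 9898\right) \left(-43430\right) = \left(-9898 + \sqrt{35345}\right) \left(-43430\right) = 429870140 - 43430 \sqrt{35345}$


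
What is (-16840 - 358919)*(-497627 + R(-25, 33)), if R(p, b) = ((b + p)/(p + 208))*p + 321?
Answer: 11398924571094/61 ≈ 1.8687e+11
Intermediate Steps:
R(p, b) = 321 + p*(b + p)/(208 + p) (R(p, b) = ((b + p)/(208 + p))*p + 321 = p*(b + p)/(208 + p) + 321 = 321 + p*(b + p)/(208 + p))
(-16840 - 358919)*(-497627 + R(-25, 33)) = (-16840 - 358919)*(-497627 + (66768 + (-25)² + 321*(-25) + 33*(-25))/(208 - 25)) = -375759*(-497627 + (66768 + 625 - 8025 - 825)/183) = -375759*(-497627 + (1/183)*58543) = -375759*(-497627 + 58543/183) = -375759*(-91007198/183) = 11398924571094/61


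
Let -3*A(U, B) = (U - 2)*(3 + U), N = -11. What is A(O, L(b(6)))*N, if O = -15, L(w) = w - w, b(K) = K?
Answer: 748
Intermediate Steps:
L(w) = 0
A(U, B) = -(-2 + U)*(3 + U)/3 (A(U, B) = -(U - 2)*(3 + U)/3 = -(-2 + U)*(3 + U)/3)
A(O, L(b(6)))*N = (2 - ⅓*(-15) - ⅓*(-15)²)*(-11) = (2 + 5 - ⅓*225)*(-11) = (2 + 5 - 75)*(-11) = -68*(-11) = 748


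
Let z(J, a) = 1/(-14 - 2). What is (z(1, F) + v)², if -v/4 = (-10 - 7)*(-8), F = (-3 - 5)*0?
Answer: 75777025/256 ≈ 2.9600e+5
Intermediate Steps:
F = 0 (F = -8*0 = 0)
z(J, a) = -1/16 (z(J, a) = 1/(-16) = -1/16)
v = -544 (v = -4*(-10 - 7)*(-8) = -(-68)*(-8) = -4*136 = -544)
(z(1, F) + v)² = (-1/16 - 544)² = (-8705/16)² = 75777025/256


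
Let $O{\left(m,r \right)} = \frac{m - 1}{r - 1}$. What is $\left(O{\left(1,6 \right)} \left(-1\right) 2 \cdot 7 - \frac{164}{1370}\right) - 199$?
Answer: $- \frac{136397}{685} \approx -199.12$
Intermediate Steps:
$O{\left(m,r \right)} = \frac{-1 + m}{-1 + r}$
$\left(O{\left(1,6 \right)} \left(-1\right) 2 \cdot 7 - \frac{164}{1370}\right) - 199 = \left(\frac{-1 + 1}{-1 + 6} \left(-1\right) 2 \cdot 7 - \frac{164}{1370}\right) - 199 = \left(\frac{1}{5} \cdot 0 \left(\left(-2\right) 7\right) - \frac{82}{685}\right) - 199 = \left(\frac{1}{5} \cdot 0 \left(-14\right) - \frac{82}{685}\right) - 199 = \left(0 \left(-14\right) - \frac{82}{685}\right) - 199 = \left(0 - \frac{82}{685}\right) - 199 = - \frac{82}{685} - 199 = - \frac{136397}{685}$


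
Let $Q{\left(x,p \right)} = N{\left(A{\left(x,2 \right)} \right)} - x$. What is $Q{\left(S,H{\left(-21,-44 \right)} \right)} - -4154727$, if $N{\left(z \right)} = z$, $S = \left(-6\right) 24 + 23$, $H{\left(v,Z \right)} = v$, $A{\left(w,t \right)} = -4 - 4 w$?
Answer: $4155328$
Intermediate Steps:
$S = -121$ ($S = -144 + 23 = -121$)
$Q{\left(x,p \right)} = -4 - 5 x$ ($Q{\left(x,p \right)} = \left(-4 - 4 x\right) - x = -4 - 5 x$)
$Q{\left(S,H{\left(-21,-44 \right)} \right)} - -4154727 = \left(-4 - -605\right) - -4154727 = \left(-4 + 605\right) + 4154727 = 601 + 4154727 = 4155328$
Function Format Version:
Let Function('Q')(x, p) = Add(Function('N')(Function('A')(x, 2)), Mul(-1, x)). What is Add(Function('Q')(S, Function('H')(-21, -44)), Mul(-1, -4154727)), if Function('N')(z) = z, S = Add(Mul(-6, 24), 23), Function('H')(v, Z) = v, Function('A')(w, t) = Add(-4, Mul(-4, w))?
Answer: 4155328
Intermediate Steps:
S = -121 (S = Add(-144, 23) = -121)
Function('Q')(x, p) = Add(-4, Mul(-5, x)) (Function('Q')(x, p) = Add(Add(-4, Mul(-4, x)), Mul(-1, x)) = Add(-4, Mul(-5, x)))
Add(Function('Q')(S, Function('H')(-21, -44)), Mul(-1, -4154727)) = Add(Add(-4, Mul(-5, -121)), Mul(-1, -4154727)) = Add(Add(-4, 605), 4154727) = Add(601, 4154727) = 4155328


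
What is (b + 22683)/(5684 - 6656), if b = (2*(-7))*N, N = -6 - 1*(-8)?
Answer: -22655/972 ≈ -23.308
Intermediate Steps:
N = 2 (N = -6 + 8 = 2)
b = -28 (b = (2*(-7))*2 = -14*2 = -28)
(b + 22683)/(5684 - 6656) = (-28 + 22683)/(5684 - 6656) = 22655/(-972) = 22655*(-1/972) = -22655/972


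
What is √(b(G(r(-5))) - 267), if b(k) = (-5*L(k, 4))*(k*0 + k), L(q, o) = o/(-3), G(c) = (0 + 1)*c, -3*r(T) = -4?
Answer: I*√2323/3 ≈ 16.066*I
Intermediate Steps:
r(T) = 4/3 (r(T) = -⅓*(-4) = 4/3)
G(c) = c (G(c) = 1*c = c)
L(q, o) = -o/3 (L(q, o) = o*(-⅓) = -o/3)
b(k) = 20*k/3 (b(k) = (-(-5)*4/3)*(k*0 + k) = (-5*(-4/3))*(0 + k) = 20*k/3)
√(b(G(r(-5))) - 267) = √((20/3)*(4/3) - 267) = √(80/9 - 267) = √(-2323/9) = I*√2323/3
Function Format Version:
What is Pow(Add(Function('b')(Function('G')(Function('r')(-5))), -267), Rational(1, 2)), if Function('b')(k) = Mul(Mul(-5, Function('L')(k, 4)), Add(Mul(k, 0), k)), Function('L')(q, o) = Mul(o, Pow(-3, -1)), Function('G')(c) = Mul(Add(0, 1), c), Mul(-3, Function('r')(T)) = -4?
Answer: Mul(Rational(1, 3), I, Pow(2323, Rational(1, 2))) ≈ Mul(16.066, I)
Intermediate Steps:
Function('r')(T) = Rational(4, 3) (Function('r')(T) = Mul(Rational(-1, 3), -4) = Rational(4, 3))
Function('G')(c) = c (Function('G')(c) = Mul(1, c) = c)
Function('L')(q, o) = Mul(Rational(-1, 3), o) (Function('L')(q, o) = Mul(o, Rational(-1, 3)) = Mul(Rational(-1, 3), o))
Function('b')(k) = Mul(Rational(20, 3), k) (Function('b')(k) = Mul(Mul(-5, Mul(Rational(-1, 3), 4)), Add(Mul(k, 0), k)) = Mul(Mul(-5, Rational(-4, 3)), Add(0, k)) = Mul(Rational(20, 3), k))
Pow(Add(Function('b')(Function('G')(Function('r')(-5))), -267), Rational(1, 2)) = Pow(Add(Mul(Rational(20, 3), Rational(4, 3)), -267), Rational(1, 2)) = Pow(Add(Rational(80, 9), -267), Rational(1, 2)) = Pow(Rational(-2323, 9), Rational(1, 2)) = Mul(Rational(1, 3), I, Pow(2323, Rational(1, 2)))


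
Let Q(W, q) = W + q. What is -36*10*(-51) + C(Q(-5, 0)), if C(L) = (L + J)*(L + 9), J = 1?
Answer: 18344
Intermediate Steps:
C(L) = (1 + L)*(9 + L) (C(L) = (L + 1)*(L + 9) = (1 + L)*(9 + L))
-36*10*(-51) + C(Q(-5, 0)) = -36*10*(-51) + (9 + (-5 + 0)² + 10*(-5 + 0)) = -360*(-51) + (9 + (-5)² + 10*(-5)) = 18360 + (9 + 25 - 50) = 18360 - 16 = 18344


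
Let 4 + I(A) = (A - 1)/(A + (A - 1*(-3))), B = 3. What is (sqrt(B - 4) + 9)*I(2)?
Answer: -243/7 - 27*I/7 ≈ -34.714 - 3.8571*I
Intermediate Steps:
I(A) = -4 + (-1 + A)/(3 + 2*A) (I(A) = -4 + (A - 1)/(A + (A - 1*(-3))) = -4 + (-1 + A)/(A + (A + 3)) = -4 + (-1 + A)/(A + (3 + A)) = -4 + (-1 + A)/(3 + 2*A))
(sqrt(B - 4) + 9)*I(2) = (sqrt(3 - 4) + 9)*((-13 - 7*2)/(3 + 2*2)) = (sqrt(-1) + 9)*((-13 - 14)/(3 + 4)) = (I + 9)*(-27/7) = (9 + I)*((1/7)*(-27)) = (9 + I)*(-27/7) = -243/7 - 27*I/7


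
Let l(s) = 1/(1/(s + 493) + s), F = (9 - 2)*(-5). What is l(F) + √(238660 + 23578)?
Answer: -458/16029 + √262238 ≈ 512.06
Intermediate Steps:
F = -35 (F = 7*(-5) = -35)
l(s) = 1/(s + 1/(493 + s)) (l(s) = 1/(1/(493 + s) + s) = 1/(s + 1/(493 + s)))
l(F) + √(238660 + 23578) = (493 - 35)/(1 + (-35)² + 493*(-35)) + √(238660 + 23578) = 458/(1 + 1225 - 17255) + √262238 = 458/(-16029) + √262238 = -1/16029*458 + √262238 = -458/16029 + √262238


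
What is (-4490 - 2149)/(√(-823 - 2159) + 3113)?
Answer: -20667207/9693751 + 6639*I*√2982/9693751 ≈ -2.132 + 0.037399*I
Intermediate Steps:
(-4490 - 2149)/(√(-823 - 2159) + 3113) = -6639/(√(-2982) + 3113) = -6639/(I*√2982 + 3113) = -6639/(3113 + I*√2982)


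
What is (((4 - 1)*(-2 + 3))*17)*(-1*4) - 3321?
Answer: -3525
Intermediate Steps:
(((4 - 1)*(-2 + 3))*17)*(-1*4) - 3321 = ((3*1)*17)*(-4) - 3321 = (3*17)*(-4) - 3321 = 51*(-4) - 3321 = -204 - 3321 = -3525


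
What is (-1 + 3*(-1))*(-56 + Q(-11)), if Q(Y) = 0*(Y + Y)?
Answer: 224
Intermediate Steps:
Q(Y) = 0 (Q(Y) = 0*(2*Y) = 0)
(-1 + 3*(-1))*(-56 + Q(-11)) = (-1 + 3*(-1))*(-56 + 0) = (-1 - 3)*(-56) = -4*(-56) = 224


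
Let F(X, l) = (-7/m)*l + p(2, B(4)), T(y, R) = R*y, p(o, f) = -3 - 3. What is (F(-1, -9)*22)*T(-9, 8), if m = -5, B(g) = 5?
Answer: 147312/5 ≈ 29462.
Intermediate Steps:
p(o, f) = -6
F(X, l) = -6 + 7*l/5 (F(X, l) = (-7/(-5))*l - 6 = (-7*(-⅕))*l - 6 = 7*l/5 - 6 = -6 + 7*l/5)
(F(-1, -9)*22)*T(-9, 8) = ((-6 + (7/5)*(-9))*22)*(8*(-9)) = ((-6 - 63/5)*22)*(-72) = -93/5*22*(-72) = -2046/5*(-72) = 147312/5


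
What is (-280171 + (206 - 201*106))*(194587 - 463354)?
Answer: 80971702857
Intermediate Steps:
(-280171 + (206 - 201*106))*(194587 - 463354) = (-280171 + (206 - 21306))*(-268767) = (-280171 - 21100)*(-268767) = -301271*(-268767) = 80971702857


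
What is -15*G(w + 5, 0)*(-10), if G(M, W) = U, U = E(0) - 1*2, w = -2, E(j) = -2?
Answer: -600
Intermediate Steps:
U = -4 (U = -2 - 1*2 = -2 - 2 = -4)
G(M, W) = -4
-15*G(w + 5, 0)*(-10) = -15*(-4)*(-10) = 60*(-10) = -600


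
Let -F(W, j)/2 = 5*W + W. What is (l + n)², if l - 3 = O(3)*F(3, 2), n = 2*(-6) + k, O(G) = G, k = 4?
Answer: 12769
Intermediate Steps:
F(W, j) = -12*W (F(W, j) = -2*(5*W + W) = -12*W)
n = -8 (n = 2*(-6) + 4 = -12 + 4 = -8)
l = -105 (l = 3 + 3*(-12*3) = 3 + 3*(-36) = 3 - 108 = -105)
(l + n)² = (-105 - 8)² = (-113)² = 12769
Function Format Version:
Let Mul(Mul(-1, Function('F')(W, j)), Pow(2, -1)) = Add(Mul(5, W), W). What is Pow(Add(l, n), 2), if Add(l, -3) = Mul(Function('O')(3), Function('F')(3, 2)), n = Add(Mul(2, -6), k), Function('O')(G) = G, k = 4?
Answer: 12769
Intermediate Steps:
Function('F')(W, j) = Mul(-12, W) (Function('F')(W, j) = Mul(-2, Add(Mul(5, W), W)) = Mul(-2, Mul(6, W)) = Mul(-12, W))
n = -8 (n = Add(Mul(2, -6), 4) = Add(-12, 4) = -8)
l = -105 (l = Add(3, Mul(3, Mul(-12, 3))) = Add(3, Mul(3, -36)) = Add(3, -108) = -105)
Pow(Add(l, n), 2) = Pow(Add(-105, -8), 2) = Pow(-113, 2) = 12769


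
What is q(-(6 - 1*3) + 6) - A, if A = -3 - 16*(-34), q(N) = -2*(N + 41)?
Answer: -629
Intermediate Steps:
q(N) = -82 - 2*N (q(N) = -2*(41 + N) = -82 - 2*N)
A = 541 (A = -3 + 544 = 541)
q(-(6 - 1*3) + 6) - A = (-82 - 2*(-(6 - 1*3) + 6)) - 1*541 = (-82 - 2*(-(6 - 3) + 6)) - 541 = (-82 - 2*(-1*3 + 6)) - 541 = (-82 - 2*(-3 + 6)) - 541 = (-82 - 2*3) - 541 = (-82 - 6) - 541 = -88 - 541 = -629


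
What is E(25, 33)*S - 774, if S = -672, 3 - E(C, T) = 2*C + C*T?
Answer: 585210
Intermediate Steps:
E(C, T) = 3 - 2*C - C*T (E(C, T) = 3 - (2*C + C*T) = 3 + (-2*C - C*T) = 3 - 2*C - C*T)
E(25, 33)*S - 774 = (3 - 2*25 - 1*25*33)*(-672) - 774 = (3 - 50 - 825)*(-672) - 774 = -872*(-672) - 774 = 585984 - 774 = 585210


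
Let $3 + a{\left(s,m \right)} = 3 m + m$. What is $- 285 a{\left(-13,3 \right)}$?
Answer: $-2565$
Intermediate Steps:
$a{\left(s,m \right)} = -3 + 4 m$ ($a{\left(s,m \right)} = -3 + \left(3 m + m\right) = -3 + 4 m$)
$- 285 a{\left(-13,3 \right)} = - 285 \left(-3 + 4 \cdot 3\right) = - 285 \left(-3 + 12\right) = \left(-285\right) 9 = -2565$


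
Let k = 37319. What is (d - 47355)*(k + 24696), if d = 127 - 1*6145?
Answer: -3309926595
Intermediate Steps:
d = -6018 (d = 127 - 6145 = -6018)
(d - 47355)*(k + 24696) = (-6018 - 47355)*(37319 + 24696) = -53373*62015 = -3309926595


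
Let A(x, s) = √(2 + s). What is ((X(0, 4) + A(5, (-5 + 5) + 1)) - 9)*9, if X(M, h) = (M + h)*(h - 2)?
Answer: -9 + 9*√3 ≈ 6.5885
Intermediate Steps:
X(M, h) = (-2 + h)*(M + h) (X(M, h) = (M + h)*(-2 + h) = (-2 + h)*(M + h))
((X(0, 4) + A(5, (-5 + 5) + 1)) - 9)*9 = (((4² - 2*0 - 2*4 + 0*4) + √(2 + ((-5 + 5) + 1))) - 9)*9 = (((16 + 0 - 8 + 0) + √(2 + (0 + 1))) - 9)*9 = ((8 + √(2 + 1)) - 9)*9 = ((8 + √3) - 9)*9 = (-1 + √3)*9 = -9 + 9*√3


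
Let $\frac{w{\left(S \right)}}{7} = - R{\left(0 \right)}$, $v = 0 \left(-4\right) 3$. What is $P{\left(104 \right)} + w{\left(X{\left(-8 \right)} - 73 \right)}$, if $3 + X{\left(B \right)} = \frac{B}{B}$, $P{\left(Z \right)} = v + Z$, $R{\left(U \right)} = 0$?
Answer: $104$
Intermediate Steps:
$v = 0$ ($v = 0 \cdot 3 = 0$)
$P{\left(Z \right)} = Z$ ($P{\left(Z \right)} = 0 + Z = Z$)
$X{\left(B \right)} = -2$ ($X{\left(B \right)} = -3 + \frac{B}{B} = -3 + 1 = -2$)
$w{\left(S \right)} = 0$ ($w{\left(S \right)} = 7 \left(\left(-1\right) 0\right) = 7 \cdot 0 = 0$)
$P{\left(104 \right)} + w{\left(X{\left(-8 \right)} - 73 \right)} = 104 + 0 = 104$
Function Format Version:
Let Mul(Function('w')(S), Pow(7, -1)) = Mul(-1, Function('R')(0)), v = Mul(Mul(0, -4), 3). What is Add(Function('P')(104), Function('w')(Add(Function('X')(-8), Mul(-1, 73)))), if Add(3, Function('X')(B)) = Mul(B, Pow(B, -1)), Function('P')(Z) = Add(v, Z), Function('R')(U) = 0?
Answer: 104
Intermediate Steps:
v = 0 (v = Mul(0, 3) = 0)
Function('P')(Z) = Z (Function('P')(Z) = Add(0, Z) = Z)
Function('X')(B) = -2 (Function('X')(B) = Add(-3, Mul(B, Pow(B, -1))) = Add(-3, 1) = -2)
Function('w')(S) = 0 (Function('w')(S) = Mul(7, Mul(-1, 0)) = Mul(7, 0) = 0)
Add(Function('P')(104), Function('w')(Add(Function('X')(-8), Mul(-1, 73)))) = Add(104, 0) = 104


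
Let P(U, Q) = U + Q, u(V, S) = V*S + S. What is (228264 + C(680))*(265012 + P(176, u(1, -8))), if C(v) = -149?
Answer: 60489710780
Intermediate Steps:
u(V, S) = S + S*V (u(V, S) = S*V + S = S + S*V)
P(U, Q) = Q + U
(228264 + C(680))*(265012 + P(176, u(1, -8))) = (228264 - 149)*(265012 + (-8*(1 + 1) + 176)) = 228115*(265012 + (-8*2 + 176)) = 228115*(265012 + (-16 + 176)) = 228115*(265012 + 160) = 228115*265172 = 60489710780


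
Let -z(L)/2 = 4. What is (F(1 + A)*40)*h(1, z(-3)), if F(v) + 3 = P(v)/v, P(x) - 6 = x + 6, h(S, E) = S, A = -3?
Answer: -320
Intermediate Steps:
z(L) = -8 (z(L) = -2*4 = -8)
P(x) = 12 + x (P(x) = 6 + (x + 6) = 6 + (6 + x) = 12 + x)
F(v) = -3 + (12 + v)/v
(F(1 + A)*40)*h(1, z(-3)) = ((-2 + 12/(1 - 3))*40)*1 = ((-2 + 12/(-2))*40)*1 = ((-2 + 12*(-1/2))*40)*1 = ((-2 - 6)*40)*1 = -8*40*1 = -320*1 = -320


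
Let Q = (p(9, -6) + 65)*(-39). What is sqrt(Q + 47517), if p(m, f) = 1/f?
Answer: sqrt(179954)/2 ≈ 212.10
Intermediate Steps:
Q = -5057/2 (Q = (1/(-6) + 65)*(-39) = (-1/6 + 65)*(-39) = (389/6)*(-39) = -5057/2 ≈ -2528.5)
sqrt(Q + 47517) = sqrt(-5057/2 + 47517) = sqrt(89977/2) = sqrt(179954)/2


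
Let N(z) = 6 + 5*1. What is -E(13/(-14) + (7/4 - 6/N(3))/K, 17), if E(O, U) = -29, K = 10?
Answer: 29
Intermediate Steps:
N(z) = 11 (N(z) = 6 + 5 = 11)
-E(13/(-14) + (7/4 - 6/N(3))/K, 17) = -1*(-29) = 29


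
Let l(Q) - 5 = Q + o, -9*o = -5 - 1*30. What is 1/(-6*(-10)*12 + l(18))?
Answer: 9/6722 ≈ 0.0013389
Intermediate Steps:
o = 35/9 (o = -(-5 - 1*30)/9 = -(-5 - 30)/9 = -1/9*(-35) = 35/9 ≈ 3.8889)
l(Q) = 80/9 + Q (l(Q) = 5 + (Q + 35/9) = 5 + (35/9 + Q) = 80/9 + Q)
1/(-6*(-10)*12 + l(18)) = 1/(-6*(-10)*12 + (80/9 + 18)) = 1/(60*12 + 242/9) = 1/(720 + 242/9) = 1/(6722/9) = 9/6722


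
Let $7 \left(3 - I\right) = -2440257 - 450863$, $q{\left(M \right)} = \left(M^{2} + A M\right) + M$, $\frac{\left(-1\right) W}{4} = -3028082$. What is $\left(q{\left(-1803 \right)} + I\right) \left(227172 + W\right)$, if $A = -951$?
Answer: $\frac{464418725983000}{7} \approx 6.6346 \cdot 10^{13}$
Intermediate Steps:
$W = 12112328$ ($W = \left(-4\right) \left(-3028082\right) = 12112328$)
$q{\left(M \right)} = M^{2} - 950 M$ ($q{\left(M \right)} = \left(M^{2} - 951 M\right) + M = M^{2} - 950 M$)
$I = \frac{2891141}{7}$ ($I = 3 - \frac{-2440257 - 450863}{7} = 3 - - \frac{2891120}{7} = 3 + \frac{2891120}{7} = \frac{2891141}{7} \approx 4.1302 \cdot 10^{5}$)
$\left(q{\left(-1803 \right)} + I\right) \left(227172 + W\right) = \left(- 1803 \left(-950 - 1803\right) + \frac{2891141}{7}\right) \left(227172 + 12112328\right) = \left(\left(-1803\right) \left(-2753\right) + \frac{2891141}{7}\right) 12339500 = \left(4963659 + \frac{2891141}{7}\right) 12339500 = \frac{37636754}{7} \cdot 12339500 = \frac{464418725983000}{7}$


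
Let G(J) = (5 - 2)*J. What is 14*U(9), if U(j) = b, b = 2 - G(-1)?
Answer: 70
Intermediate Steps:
G(J) = 3*J
b = 5 (b = 2 - 3*(-1) = 2 - 1*(-3) = 2 + 3 = 5)
U(j) = 5
14*U(9) = 14*5 = 70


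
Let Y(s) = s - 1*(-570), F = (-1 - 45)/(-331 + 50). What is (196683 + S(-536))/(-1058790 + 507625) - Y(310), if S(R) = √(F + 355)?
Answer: -485221883/551165 - 3*√3116009/154877365 ≈ -880.36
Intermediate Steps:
F = 46/281 (F = -46/(-281) = -46*(-1/281) = 46/281 ≈ 0.16370)
Y(s) = 570 + s (Y(s) = s + 570 = 570 + s)
S(R) = 3*√3116009/281 (S(R) = √(46/281 + 355) = √(99801/281) = 3*√3116009/281)
(196683 + S(-536))/(-1058790 + 507625) - Y(310) = (196683 + 3*√3116009/281)/(-1058790 + 507625) - (570 + 310) = (196683 + 3*√3116009/281)/(-551165) - 1*880 = (196683 + 3*√3116009/281)*(-1/551165) - 880 = (-196683/551165 - 3*√3116009/154877365) - 880 = -485221883/551165 - 3*√3116009/154877365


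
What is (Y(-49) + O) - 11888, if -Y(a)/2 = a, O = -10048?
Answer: -21838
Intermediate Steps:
Y(a) = -2*a
(Y(-49) + O) - 11888 = (-2*(-49) - 10048) - 11888 = (98 - 10048) - 11888 = -9950 - 11888 = -21838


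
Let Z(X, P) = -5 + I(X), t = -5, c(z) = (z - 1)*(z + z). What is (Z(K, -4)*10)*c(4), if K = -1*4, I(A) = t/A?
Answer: -900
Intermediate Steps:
c(z) = 2*z*(-1 + z) (c(z) = (-1 + z)*(2*z) = 2*z*(-1 + z))
I(A) = -5/A
K = -4
Z(X, P) = -5 - 5/X
(Z(K, -4)*10)*c(4) = ((-5 - 5/(-4))*10)*(2*4*(-1 + 4)) = ((-5 - 5*(-¼))*10)*(2*4*3) = ((-5 + 5/4)*10)*24 = -15/4*10*24 = -75/2*24 = -900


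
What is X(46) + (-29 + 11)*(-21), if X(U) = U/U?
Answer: 379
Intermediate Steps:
X(U) = 1
X(46) + (-29 + 11)*(-21) = 1 + (-29 + 11)*(-21) = 1 - 18*(-21) = 1 + 378 = 379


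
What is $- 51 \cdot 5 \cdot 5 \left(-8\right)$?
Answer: $10200$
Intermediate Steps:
$- 51 \cdot 5 \cdot 5 \left(-8\right) = - 51 \cdot 25 \left(-8\right) = \left(-51\right) \left(-200\right) = 10200$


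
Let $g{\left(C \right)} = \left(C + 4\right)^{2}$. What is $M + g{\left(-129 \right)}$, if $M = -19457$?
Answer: $-3832$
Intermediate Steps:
$g{\left(C \right)} = \left(4 + C\right)^{2}$
$M + g{\left(-129 \right)} = -19457 + \left(4 - 129\right)^{2} = -19457 + \left(-125\right)^{2} = -19457 + 15625 = -3832$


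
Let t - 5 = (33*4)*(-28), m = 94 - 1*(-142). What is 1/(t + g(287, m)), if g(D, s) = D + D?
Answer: -1/3117 ≈ -0.00032082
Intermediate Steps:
m = 236 (m = 94 + 142 = 236)
g(D, s) = 2*D
t = -3691 (t = 5 + (33*4)*(-28) = 5 + 132*(-28) = 5 - 3696 = -3691)
1/(t + g(287, m)) = 1/(-3691 + 2*287) = 1/(-3691 + 574) = 1/(-3117) = -1/3117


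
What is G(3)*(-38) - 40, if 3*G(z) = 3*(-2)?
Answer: 36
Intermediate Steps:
G(z) = -2 (G(z) = (3*(-2))/3 = (1/3)*(-6) = -2)
G(3)*(-38) - 40 = -2*(-38) - 40 = 76 - 40 = 36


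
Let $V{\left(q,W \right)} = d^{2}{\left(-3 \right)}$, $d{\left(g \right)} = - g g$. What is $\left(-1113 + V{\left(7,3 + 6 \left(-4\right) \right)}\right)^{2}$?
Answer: $1065024$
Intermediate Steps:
$d{\left(g \right)} = - g^{2}$
$V{\left(q,W \right)} = 81$ ($V{\left(q,W \right)} = \left(- \left(-3\right)^{2}\right)^{2} = \left(\left(-1\right) 9\right)^{2} = \left(-9\right)^{2} = 81$)
$\left(-1113 + V{\left(7,3 + 6 \left(-4\right) \right)}\right)^{2} = \left(-1113 + 81\right)^{2} = \left(-1032\right)^{2} = 1065024$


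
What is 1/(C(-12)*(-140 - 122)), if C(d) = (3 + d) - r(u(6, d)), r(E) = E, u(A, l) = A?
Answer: 1/3930 ≈ 0.00025445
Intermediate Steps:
C(d) = -3 + d (C(d) = (3 + d) - 1*6 = (3 + d) - 6 = -3 + d)
1/(C(-12)*(-140 - 122)) = 1/((-3 - 12)*(-140 - 122)) = 1/(-15*(-262)) = 1/3930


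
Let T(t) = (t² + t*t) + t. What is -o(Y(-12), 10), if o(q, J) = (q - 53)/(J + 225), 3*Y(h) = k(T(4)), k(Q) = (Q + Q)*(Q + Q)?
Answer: -335/47 ≈ -7.1277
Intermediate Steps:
T(t) = t + 2*t² (T(t) = (t² + t²) + t = 2*t² + t = t + 2*t²)
k(Q) = 4*Q² (k(Q) = (2*Q)*(2*Q) = 4*Q²)
Y(h) = 1728 (Y(h) = (4*(4*(1 + 2*4))²)/3 = (4*(4*(1 + 8))²)/3 = (4*(4*9)²)/3 = (4*36²)/3 = (4*1296)/3 = (⅓)*5184 = 1728)
o(q, J) = (-53 + q)/(225 + J)
-o(Y(-12), 10) = -(-53 + 1728)/(225 + 10) = -1675/235 = -1*335/47 = -335/47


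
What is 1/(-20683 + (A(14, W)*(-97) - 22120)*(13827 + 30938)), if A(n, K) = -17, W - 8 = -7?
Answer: -1/916404998 ≈ -1.0912e-9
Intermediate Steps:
W = 1 (W = 8 - 7 = 1)
1/(-20683 + (A(14, W)*(-97) - 22120)*(13827 + 30938)) = 1/(-20683 + (-17*(-97) - 22120)*(13827 + 30938)) = 1/(-20683 + (1649 - 22120)*44765) = 1/(-20683 - 20471*44765) = 1/(-20683 - 916384315) = 1/(-916404998) = -1/916404998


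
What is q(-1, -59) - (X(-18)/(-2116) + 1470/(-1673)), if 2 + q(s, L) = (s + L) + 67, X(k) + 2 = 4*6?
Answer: 1489119/252862 ≈ 5.8891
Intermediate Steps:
X(k) = 22 (X(k) = -2 + 4*6 = -2 + 24 = 22)
q(s, L) = 65 + L + s (q(s, L) = -2 + ((s + L) + 67) = -2 + ((L + s) + 67) = -2 + (67 + L + s) = 65 + L + s)
q(-1, -59) - (X(-18)/(-2116) + 1470/(-1673)) = (65 - 59 - 1) - (22/(-2116) + 1470/(-1673)) = 5 - (22*(-1/2116) + 1470*(-1/1673)) = 5 - (-11/1058 - 210/239) = 5 - 1*(-224809/252862) = 5 + 224809/252862 = 1489119/252862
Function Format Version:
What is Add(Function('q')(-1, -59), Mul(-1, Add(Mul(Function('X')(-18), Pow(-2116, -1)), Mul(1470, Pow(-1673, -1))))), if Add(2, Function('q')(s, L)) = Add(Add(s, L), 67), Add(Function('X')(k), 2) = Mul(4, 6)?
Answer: Rational(1489119, 252862) ≈ 5.8891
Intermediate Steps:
Function('X')(k) = 22 (Function('X')(k) = Add(-2, Mul(4, 6)) = Add(-2, 24) = 22)
Function('q')(s, L) = Add(65, L, s) (Function('q')(s, L) = Add(-2, Add(Add(s, L), 67)) = Add(-2, Add(Add(L, s), 67)) = Add(-2, Add(67, L, s)) = Add(65, L, s))
Add(Function('q')(-1, -59), Mul(-1, Add(Mul(Function('X')(-18), Pow(-2116, -1)), Mul(1470, Pow(-1673, -1))))) = Add(Add(65, -59, -1), Mul(-1, Add(Mul(22, Pow(-2116, -1)), Mul(1470, Pow(-1673, -1))))) = Add(5, Mul(-1, Add(Mul(22, Rational(-1, 2116)), Mul(1470, Rational(-1, 1673))))) = Add(5, Mul(-1, Add(Rational(-11, 1058), Rational(-210, 239)))) = Add(5, Mul(-1, Rational(-224809, 252862))) = Add(5, Rational(224809, 252862)) = Rational(1489119, 252862)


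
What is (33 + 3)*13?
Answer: 468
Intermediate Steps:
(33 + 3)*13 = 36*13 = 468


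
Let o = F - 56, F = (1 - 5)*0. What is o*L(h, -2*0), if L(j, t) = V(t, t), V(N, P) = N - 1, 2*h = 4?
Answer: 56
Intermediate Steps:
h = 2 (h = (½)*4 = 2)
F = 0 (F = -4*0 = 0)
V(N, P) = -1 + N
L(j, t) = -1 + t
o = -56 (o = 0 - 56 = -56)
o*L(h, -2*0) = -56*(-1 - 2*0) = -56*(-1 + 0) = -56*(-1) = 56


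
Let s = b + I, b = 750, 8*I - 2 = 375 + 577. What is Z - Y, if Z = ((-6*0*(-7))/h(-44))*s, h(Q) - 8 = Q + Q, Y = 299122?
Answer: -299122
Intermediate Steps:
I = 477/4 (I = ¼ + (375 + 577)/8 = ¼ + (⅛)*952 = ¼ + 119 = 477/4 ≈ 119.25)
h(Q) = 8 + 2*Q (h(Q) = 8 + (Q + Q) = 8 + 2*Q)
s = 3477/4 (s = 750 + 477/4 = 3477/4 ≈ 869.25)
Z = 0 (Z = ((-6*0*(-7))/(8 + 2*(-44)))*(3477/4) = ((0*(-7))/(8 - 88))*(3477/4) = (0/(-80))*(3477/4) = (0*(-1/80))*(3477/4) = 0*(3477/4) = 0)
Z - Y = 0 - 1*299122 = 0 - 299122 = -299122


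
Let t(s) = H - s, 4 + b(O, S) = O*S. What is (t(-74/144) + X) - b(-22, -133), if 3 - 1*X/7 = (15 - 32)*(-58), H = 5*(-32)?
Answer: -717299/72 ≈ -9962.5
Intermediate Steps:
b(O, S) = -4 + O*S
H = -160
t(s) = -160 - s
X = -6881 (X = 21 - 7*(15 - 32)*(-58) = 21 - (-119)*(-58) = 21 - 7*986 = 21 - 6902 = -6881)
(t(-74/144) + X) - b(-22, -133) = ((-160 - (-74)/144) - 6881) - (-4 - 22*(-133)) = ((-160 - (-74)/144) - 6881) - (-4 + 2926) = ((-160 - 1*(-37/72)) - 6881) - 1*2922 = ((-160 + 37/72) - 6881) - 2922 = (-11483/72 - 6881) - 2922 = -506915/72 - 2922 = -717299/72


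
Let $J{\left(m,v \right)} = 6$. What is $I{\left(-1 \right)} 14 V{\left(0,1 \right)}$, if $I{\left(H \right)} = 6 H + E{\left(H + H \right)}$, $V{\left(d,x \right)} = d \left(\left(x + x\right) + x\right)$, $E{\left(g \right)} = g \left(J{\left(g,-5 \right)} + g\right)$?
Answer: $0$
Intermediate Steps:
$E{\left(g \right)} = g \left(6 + g\right)$
$V{\left(d,x \right)} = 3 d x$ ($V{\left(d,x \right)} = d \left(2 x + x\right) = d 3 x = 3 d x$)
$I{\left(H \right)} = 6 H + 2 H \left(6 + 2 H\right)$ ($I{\left(H \right)} = 6 H + \left(H + H\right) \left(6 + \left(H + H\right)\right) = 6 H + 2 H \left(6 + 2 H\right)$)
$I{\left(-1 \right)} 14 V{\left(0,1 \right)} = 2 \left(-1\right) \left(9 + 2 \left(-1\right)\right) 14 \cdot 3 \cdot 0 \cdot 1 = 2 \left(-1\right) \left(9 - 2\right) 14 \cdot 0 = 2 \left(-1\right) 7 \cdot 14 \cdot 0 = \left(-14\right) 14 \cdot 0 = \left(-196\right) 0 = 0$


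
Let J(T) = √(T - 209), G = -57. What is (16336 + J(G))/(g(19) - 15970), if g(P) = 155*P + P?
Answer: -8168/6503 - I*√266/13006 ≈ -1.256 - 0.001254*I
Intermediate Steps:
J(T) = √(-209 + T)
g(P) = 156*P
(16336 + J(G))/(g(19) - 15970) = (16336 + √(-209 - 57))/(156*19 - 15970) = (16336 + √(-266))/(2964 - 15970) = (16336 + I*√266)/(-13006) = (16336 + I*√266)*(-1/13006) = -8168/6503 - I*√266/13006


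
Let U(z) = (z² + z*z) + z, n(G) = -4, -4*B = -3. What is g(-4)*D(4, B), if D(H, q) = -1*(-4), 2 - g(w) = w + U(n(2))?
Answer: -88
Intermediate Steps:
B = ¾ (B = -¼*(-3) = ¾ ≈ 0.75000)
U(z) = z + 2*z² (U(z) = (z² + z²) + z = 2*z² + z = z + 2*z²)
g(w) = -26 - w (g(w) = 2 - (w - 4*(1 + 2*(-4))) = 2 - (w - 4*(1 - 8)) = 2 - (w - 4*(-7)) = 2 - (w + 28) = 2 - (28 + w) = 2 + (-28 - w) = -26 - w)
D(H, q) = 4
g(-4)*D(4, B) = (-26 - 1*(-4))*4 = (-26 + 4)*4 = -22*4 = -88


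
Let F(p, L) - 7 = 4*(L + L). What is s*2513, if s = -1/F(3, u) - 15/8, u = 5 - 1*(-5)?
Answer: -3299569/696 ≈ -4740.8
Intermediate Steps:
u = 10 (u = 5 + 5 = 10)
F(p, L) = 7 + 8*L (F(p, L) = 7 + 4*(L + L) = 7 + 4*(2*L) = 7 + 8*L)
s = -1313/696 (s = -1/(7 + 8*10) - 15/8 = -1/(7 + 80) - 15*1/8 = -1/87 - 15/8 = -1313/696 ≈ -1.8865)
s*2513 = -1313/696*2513 = -3299569/696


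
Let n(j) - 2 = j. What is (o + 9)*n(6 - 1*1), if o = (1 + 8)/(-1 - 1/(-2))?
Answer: -63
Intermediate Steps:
n(j) = 2 + j
o = -18 (o = 9/(-1 - 1*(-½)) = 9/(-1 + ½) = 9/(-½) = 9*(-2) = -18)
(o + 9)*n(6 - 1*1) = (-18 + 9)*(2 + (6 - 1*1)) = -9*(2 + (6 - 1)) = -9*(2 + 5) = -9*7 = -63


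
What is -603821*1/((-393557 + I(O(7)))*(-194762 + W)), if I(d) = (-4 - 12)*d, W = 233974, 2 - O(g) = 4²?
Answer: 603821/15423373596 ≈ 3.9150e-5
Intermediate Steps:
O(g) = -14 (O(g) = 2 - 1*4² = 2 - 1*16 = 2 - 16 = -14)
I(d) = -16*d
-603821*1/((-393557 + I(O(7)))*(-194762 + W)) = -603821*1/((-393557 - 16*(-14))*(-194762 + 233974)) = -603821*1/(39212*(-393557 + 224)) = -603821/((-393333*39212)) = -603821/(-15423373596) = -603821*(-1/15423373596) = 603821/15423373596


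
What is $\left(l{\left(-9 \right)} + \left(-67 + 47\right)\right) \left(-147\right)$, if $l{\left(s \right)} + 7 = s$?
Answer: $5292$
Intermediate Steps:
$l{\left(s \right)} = -7 + s$
$\left(l{\left(-9 \right)} + \left(-67 + 47\right)\right) \left(-147\right) = \left(\left(-7 - 9\right) + \left(-67 + 47\right)\right) \left(-147\right) = \left(-16 - 20\right) \left(-147\right) = \left(-36\right) \left(-147\right) = 5292$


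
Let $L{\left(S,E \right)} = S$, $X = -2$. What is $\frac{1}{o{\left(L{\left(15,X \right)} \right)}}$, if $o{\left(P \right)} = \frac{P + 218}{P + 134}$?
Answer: $\frac{149}{233} \approx 0.63949$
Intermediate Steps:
$o{\left(P \right)} = \frac{218 + P}{134 + P}$
$\frac{1}{o{\left(L{\left(15,X \right)} \right)}} = \frac{1}{\frac{1}{134 + 15} \left(218 + 15\right)} = \frac{1}{\frac{1}{149} \cdot 233} = \frac{1}{\frac{233}{149}} = \frac{149}{233}$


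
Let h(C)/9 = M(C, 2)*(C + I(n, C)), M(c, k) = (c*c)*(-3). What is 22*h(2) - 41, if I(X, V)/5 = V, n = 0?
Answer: -28553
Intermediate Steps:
M(c, k) = -3*c² (M(c, k) = c²*(-3) = -3*c²)
I(X, V) = 5*V
h(C) = -162*C³ (h(C) = 9*((-3*C²)*(C + 5*C)) = 9*((-3*C²)*(6*C)) = 9*(-18*C³) = -162*C³)
22*h(2) - 41 = 22*(-162*2³) - 41 = 22*(-162*8) - 41 = 22*(-1296) - 41 = -28512 - 41 = -28553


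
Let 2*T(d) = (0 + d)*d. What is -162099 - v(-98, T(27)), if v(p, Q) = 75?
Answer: -162174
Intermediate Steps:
T(d) = d²/2 (T(d) = ((0 + d)*d)/2 = (d*d)/2 = d²/2)
-162099 - v(-98, T(27)) = -162099 - 1*75 = -162099 - 75 = -162174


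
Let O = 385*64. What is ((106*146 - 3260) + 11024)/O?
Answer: 83/88 ≈ 0.94318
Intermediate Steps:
O = 24640
((106*146 - 3260) + 11024)/O = ((106*146 - 3260) + 11024)/24640 = ((15476 - 3260) + 11024)*(1/24640) = (12216 + 11024)*(1/24640) = 23240*(1/24640) = 83/88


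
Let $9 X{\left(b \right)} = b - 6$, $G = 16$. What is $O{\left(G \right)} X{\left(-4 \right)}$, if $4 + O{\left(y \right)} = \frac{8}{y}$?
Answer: $\frac{35}{9} \approx 3.8889$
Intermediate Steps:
$O{\left(y \right)} = -4 + \frac{8}{y}$
$X{\left(b \right)} = - \frac{2}{3} + \frac{b}{9}$ ($X{\left(b \right)} = \frac{b - 6}{9} = \frac{-6 + b}{9} = - \frac{2}{3} + \frac{b}{9}$)
$O{\left(G \right)} X{\left(-4 \right)} = \left(-4 + \frac{8}{16}\right) \left(- \frac{2}{3} + \frac{1}{9} \left(-4\right)\right) = \left(-4 + 8 \cdot \frac{1}{16}\right) \left(- \frac{2}{3} - \frac{4}{9}\right) = \left(-4 + \frac{1}{2}\right) \left(- \frac{10}{9}\right) = \left(- \frac{7}{2}\right) \left(- \frac{10}{9}\right) = \frac{35}{9}$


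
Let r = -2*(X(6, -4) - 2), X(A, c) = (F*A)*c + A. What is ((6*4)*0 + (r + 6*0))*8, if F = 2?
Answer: 704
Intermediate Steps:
X(A, c) = A + 2*A*c (X(A, c) = (2*A)*c + A = 2*A*c + A = A + 2*A*c)
r = 88 (r = -2*(6*(1 + 2*(-4)) - 2) = -2*(6*(1 - 8) - 2) = -2*(6*(-7) - 2) = -2*(-42 - 2) = -2*(-44) = 88)
((6*4)*0 + (r + 6*0))*8 = ((6*4)*0 + (88 + 6*0))*8 = (24*0 + (88 + 0))*8 = (0 + 88)*8 = 88*8 = 704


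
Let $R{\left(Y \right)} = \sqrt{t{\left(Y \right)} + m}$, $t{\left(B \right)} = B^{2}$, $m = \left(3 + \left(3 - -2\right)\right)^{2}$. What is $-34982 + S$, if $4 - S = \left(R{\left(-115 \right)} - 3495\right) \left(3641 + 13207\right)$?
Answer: $58848782 - 16848 \sqrt{13289} \approx 5.6907 \cdot 10^{7}$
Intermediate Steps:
$m = 64$ ($m = \left(3 + \left(3 + 2\right)\right)^{2} = \left(3 + 5\right)^{2} = 8^{2} = 64$)
$R{\left(Y \right)} = \sqrt{64 + Y^{2}}$ ($R{\left(Y \right)} = \sqrt{Y^{2} + 64} = \sqrt{64 + Y^{2}}$)
$S = 58883764 - 16848 \sqrt{13289}$ ($S = 4 - \left(\sqrt{64 + \left(-115\right)^{2}} - 3495\right) \left(3641 + 13207\right) = 4 - \left(\sqrt{64 + 13225} - 3495\right) 16848 = 4 - \left(\sqrt{13289} - 3495\right) 16848 = 4 - \left(-3495 + \sqrt{13289}\right) 16848 = 4 - \left(-58883760 + 16848 \sqrt{13289}\right) = 4 + \left(58883760 - 16848 \sqrt{13289}\right) = 58883764 - 16848 \sqrt{13289} \approx 5.6942 \cdot 10^{7}$)
$-34982 + S = -34982 + \left(58883764 - 16848 \sqrt{13289}\right) = 58848782 - 16848 \sqrt{13289}$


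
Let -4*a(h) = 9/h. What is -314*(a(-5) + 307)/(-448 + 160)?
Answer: 965393/2880 ≈ 335.21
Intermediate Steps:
a(h) = -9/(4*h)
-314*(a(-5) + 307)/(-448 + 160) = -314*(-9/4/(-5) + 307)/(-448 + 160) = -314/((-288/(-9/4*(-1/5) + 307))) = -314/((-288/(9/20 + 307))) = -314/((-288/6149/20)) = -314/((-288*20/6149)) = -314/(-5760/6149) = -314*(-6149/5760) = 965393/2880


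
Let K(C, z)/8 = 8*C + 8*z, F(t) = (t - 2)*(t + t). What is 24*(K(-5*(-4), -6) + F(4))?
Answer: 21888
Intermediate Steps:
F(t) = 2*t*(-2 + t) (F(t) = (-2 + t)*(2*t) = 2*t*(-2 + t))
K(C, z) = 64*C + 64*z (K(C, z) = 8*(8*C + 8*z) = 64*C + 64*z)
24*(K(-5*(-4), -6) + F(4)) = 24*((64*(-5*(-4)) + 64*(-6)) + 2*4*(-2 + 4)) = 24*((64*20 - 384) + 2*4*2) = 24*((1280 - 384) + 16) = 24*(896 + 16) = 24*912 = 21888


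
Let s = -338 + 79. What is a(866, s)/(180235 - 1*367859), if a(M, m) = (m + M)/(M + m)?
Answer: -1/187624 ≈ -5.3298e-6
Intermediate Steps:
s = -259
a(M, m) = 1 (a(M, m) = (M + m)/(M + m) = 1)
a(866, s)/(180235 - 1*367859) = 1/(180235 - 1*367859) = 1/(180235 - 367859) = 1/(-187624) = 1*(-1/187624) = -1/187624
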